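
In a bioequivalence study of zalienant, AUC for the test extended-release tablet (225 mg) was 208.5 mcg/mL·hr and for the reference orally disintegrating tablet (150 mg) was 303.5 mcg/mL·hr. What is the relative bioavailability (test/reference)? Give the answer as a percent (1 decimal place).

F_rel = 45.8%

F_rel = (AUC_test/D_test) / (AUC_ref/D_ref)
      = (208.5/225) / (303.5/150)
      = 0.926667 / 2.02333 = 0.4580 = 45.80%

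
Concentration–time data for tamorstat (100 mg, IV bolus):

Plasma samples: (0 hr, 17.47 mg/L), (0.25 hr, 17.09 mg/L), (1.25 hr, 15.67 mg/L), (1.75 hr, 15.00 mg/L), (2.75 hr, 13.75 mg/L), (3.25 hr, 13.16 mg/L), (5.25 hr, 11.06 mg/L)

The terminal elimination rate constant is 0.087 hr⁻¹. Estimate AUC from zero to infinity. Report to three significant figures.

AUC = 201 mg/L·hr

Trapezoidal AUC_0→5.25:
  [0→0.25]: (17.47+17.09)/2 × 0.25 = 4.32
  [0.25→1.25]: (17.09+15.67)/2 × 1 = 16.38
  [1.25→1.75]: (15.67+15.00)/2 × 0.5 = 7.6675
  [1.75→2.75]: (15.00+13.75)/2 × 1 = 14.375
  [2.75→3.25]: (13.75+13.16)/2 × 0.5 = 6.7275
  [3.25→5.25]: (13.16+11.06)/2 × 2 = 24.22
  Sum = 73.69 mg/L·hr
Extrapolated tail: C_last / k_e = 11.06 / 0.087 = 127.126
AUC_0→∞ = 73.69 + 127.126 = 200.816 mg/L·hr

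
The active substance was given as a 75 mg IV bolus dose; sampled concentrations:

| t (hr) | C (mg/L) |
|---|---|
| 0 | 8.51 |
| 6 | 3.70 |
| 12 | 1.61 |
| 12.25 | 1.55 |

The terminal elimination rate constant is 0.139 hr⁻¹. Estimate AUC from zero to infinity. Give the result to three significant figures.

Trapezoidal AUC_0→12.25:
  [0→6]: (8.51+3.70)/2 × 6 = 36.63
  [6→12]: (3.70+1.61)/2 × 6 = 15.93
  [12→12.25]: (1.61+1.55)/2 × 0.25 = 0.395
  Sum = 52.955 mg/L·hr
Extrapolated tail: C_last / k_e = 1.55 / 0.139 = 11.151
AUC_0→∞ = 52.955 + 11.151 = 64.106 mg/L·hr

AUC = 64.1 mg/L·hr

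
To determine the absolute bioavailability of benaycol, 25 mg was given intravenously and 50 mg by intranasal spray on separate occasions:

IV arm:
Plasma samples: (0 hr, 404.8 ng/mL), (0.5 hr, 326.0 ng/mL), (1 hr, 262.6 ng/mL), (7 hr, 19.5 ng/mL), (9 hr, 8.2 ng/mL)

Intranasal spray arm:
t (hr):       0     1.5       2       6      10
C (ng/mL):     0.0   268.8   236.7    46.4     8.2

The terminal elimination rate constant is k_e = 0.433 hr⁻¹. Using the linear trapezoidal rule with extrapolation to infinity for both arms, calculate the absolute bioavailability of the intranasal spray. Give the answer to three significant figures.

Trapezoidal AUC_0→9 (IV):
  [0→0.5]: (404.8+326.0)/2 × 0.5 = 182.7
  [0.5→1]: (326.0+262.6)/2 × 0.5 = 147.15
  [1→7]: (262.6+19.5)/2 × 6 = 846.3
  [7→9]: (19.5+8.2)/2 × 2 = 27.7
  Sum = 1203.85 ng/mL·hr
IV tail: 8.2/0.433 = 18.938; AUC_iv,0→∞ = 1203.85 + 18.938 = 1222.788 ng/mL·hr
Trapezoidal AUC_0→10 (intranasal spray):
  [0→1.5]: (0.0+268.8)/2 × 1.5 = 201.6
  [1.5→2]: (268.8+236.7)/2 × 0.5 = 126.375
  [2→6]: (236.7+46.4)/2 × 4 = 566.2
  [6→10]: (46.4+8.2)/2 × 4 = 109.2
  Sum = 1003.375 ng/mL·hr
intranasal spray tail: 8.2/0.433 = 18.938; AUC_ev,0→∞ = 1003.375 + 18.938 = 1022.313 ng/mL·hr
F = (AUC_ev/D_ev)/(AUC_iv/D_iv) = (1022.313/50)/(1222.788/25) = 20.44626/48.91152 = 0.4180

F = 0.418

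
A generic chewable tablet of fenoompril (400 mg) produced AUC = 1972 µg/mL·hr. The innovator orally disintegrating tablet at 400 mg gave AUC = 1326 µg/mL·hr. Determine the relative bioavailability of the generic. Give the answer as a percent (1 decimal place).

F_rel = (AUC_test/D_test) / (AUC_ref/D_ref)
      = (1972/400) / (1326/400)
      = 4.93 / 3.315 = 1.4872 = 148.72%

F_rel = 148.7%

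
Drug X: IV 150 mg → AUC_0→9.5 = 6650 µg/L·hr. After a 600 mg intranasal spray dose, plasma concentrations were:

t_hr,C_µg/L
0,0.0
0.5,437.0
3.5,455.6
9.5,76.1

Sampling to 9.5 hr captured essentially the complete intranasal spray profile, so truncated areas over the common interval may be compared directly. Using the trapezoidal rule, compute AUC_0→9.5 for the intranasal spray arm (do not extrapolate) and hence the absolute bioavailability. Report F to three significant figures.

F = 0.114

Trapezoidal AUC_0→9.5 (intranasal spray):
  [0→0.5]: (0.0+437.0)/2 × 0.5 = 109.25
  [0.5→3.5]: (437.0+455.6)/2 × 3 = 1338.9
  [3.5→9.5]: (455.6+76.1)/2 × 6 = 1595.1
  Sum = 3043.25 µg/L·hr
F = (AUC_ev/D_ev)/(AUC_iv/D_iv) = (3043.25/600)/(6650/150) = 5.07208/44.3333 = 0.1144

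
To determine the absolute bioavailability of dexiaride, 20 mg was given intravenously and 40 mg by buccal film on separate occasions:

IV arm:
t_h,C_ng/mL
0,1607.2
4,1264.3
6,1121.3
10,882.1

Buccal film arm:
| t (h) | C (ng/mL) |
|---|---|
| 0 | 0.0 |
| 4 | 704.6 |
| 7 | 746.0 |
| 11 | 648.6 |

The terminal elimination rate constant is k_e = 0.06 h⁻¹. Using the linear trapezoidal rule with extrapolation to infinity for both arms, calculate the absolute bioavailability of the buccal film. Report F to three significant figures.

Trapezoidal AUC_0→10 (IV):
  [0→4]: (1607.2+1264.3)/2 × 4 = 5743.0
  [4→6]: (1264.3+1121.3)/2 × 2 = 2385.6
  [6→10]: (1121.3+882.1)/2 × 4 = 4006.8
  Sum = 12135.4 ng/mL·h
IV tail: 882.1/0.06 = 14701.667; AUC_iv,0→∞ = 12135.4 + 14701.667 = 26837.067 ng/mL·h
Trapezoidal AUC_0→11 (buccal film):
  [0→4]: (0.0+704.6)/2 × 4 = 1409.2
  [4→7]: (704.6+746.0)/2 × 3 = 2175.9
  [7→11]: (746.0+648.6)/2 × 4 = 2789.2
  Sum = 6374.3 ng/mL·h
buccal film tail: 648.6/0.06 = 10810.000; AUC_ev,0→∞ = 6374.3 + 10810.000 = 17184.3 ng/mL·h
F = (AUC_ev/D_ev)/(AUC_iv/D_iv) = (17184.3/40)/(26837.067/20) = 429.6075/1341.85 = 0.3202

F = 0.320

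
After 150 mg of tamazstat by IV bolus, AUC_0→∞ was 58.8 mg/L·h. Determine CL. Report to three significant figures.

CL = 2.55 L/h

CL = Dose_iv / AUC_0→∞
   = 150 / 58.8 = 2.55102 L/h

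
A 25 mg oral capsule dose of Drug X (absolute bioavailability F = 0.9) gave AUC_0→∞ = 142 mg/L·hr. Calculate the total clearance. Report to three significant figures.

CL = F × Dose / AUC_0→∞
   = 0.9 × 25 / 142 = 0.158451 L/hr

CL = 0.158 L/hr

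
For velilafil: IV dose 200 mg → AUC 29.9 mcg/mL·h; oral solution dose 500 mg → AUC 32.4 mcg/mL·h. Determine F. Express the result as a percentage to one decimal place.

F = 43.3%

F = (AUC_ev / D_ev) / (AUC_iv / D_iv)
  = (32.4/500) / (29.9/200)
  = 0.0648 / 0.1495 = 0.4334
  = 43.34%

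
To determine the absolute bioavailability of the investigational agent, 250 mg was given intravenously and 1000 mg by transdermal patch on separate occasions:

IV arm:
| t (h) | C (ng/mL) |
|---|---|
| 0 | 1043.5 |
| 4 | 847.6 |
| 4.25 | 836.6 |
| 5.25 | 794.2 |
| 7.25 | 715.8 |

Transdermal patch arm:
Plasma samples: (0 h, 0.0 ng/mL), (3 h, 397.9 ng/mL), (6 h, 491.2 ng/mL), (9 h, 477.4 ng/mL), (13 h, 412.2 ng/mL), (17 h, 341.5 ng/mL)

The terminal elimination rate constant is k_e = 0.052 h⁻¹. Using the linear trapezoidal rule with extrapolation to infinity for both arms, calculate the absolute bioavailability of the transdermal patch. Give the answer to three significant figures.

Trapezoidal AUC_0→7.25 (IV):
  [0→4]: (1043.5+847.6)/2 × 4 = 3782.2
  [4→4.25]: (847.6+836.6)/2 × 0.25 = 210.525
  [4.25→5.25]: (836.6+794.2)/2 × 1 = 815.4
  [5.25→7.25]: (794.2+715.8)/2 × 2 = 1510.0
  Sum = 6318.125 ng/mL·h
IV tail: 715.8/0.052 = 13765.385; AUC_iv,0→∞ = 6318.125 + 13765.385 = 20083.51 ng/mL·h
Trapezoidal AUC_0→17 (transdermal patch):
  [0→3]: (0.0+397.9)/2 × 3 = 596.85
  [3→6]: (397.9+491.2)/2 × 3 = 1333.65
  [6→9]: (491.2+477.4)/2 × 3 = 1452.9
  [9→13]: (477.4+412.2)/2 × 4 = 1779.2
  [13→17]: (412.2+341.5)/2 × 4 = 1507.4
  Sum = 6670.0 ng/mL·h
transdermal patch tail: 341.5/0.052 = 6567.308; AUC_ev,0→∞ = 6670.0 + 6567.308 = 13237.308 ng/mL·h
F = (AUC_ev/D_ev)/(AUC_iv/D_iv) = (13237.308/1000)/(20083.51/250) = 13.237308/80.33404 = 0.1648

F = 0.165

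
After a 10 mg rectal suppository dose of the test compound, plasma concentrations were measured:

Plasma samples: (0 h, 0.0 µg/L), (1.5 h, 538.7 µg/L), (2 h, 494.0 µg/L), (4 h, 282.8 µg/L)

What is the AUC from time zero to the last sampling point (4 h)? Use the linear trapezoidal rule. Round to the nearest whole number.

Trapezoidal AUC_0→4:
  [0→1.5]: (0.0+538.7)/2 × 1.5 = 404.025
  [1.5→2]: (538.7+494.0)/2 × 0.5 = 258.175
  [2→4]: (494.0+282.8)/2 × 2 = 776.8
  Sum = 1439.0 µg/L·h

AUC = 1439 µg/L·h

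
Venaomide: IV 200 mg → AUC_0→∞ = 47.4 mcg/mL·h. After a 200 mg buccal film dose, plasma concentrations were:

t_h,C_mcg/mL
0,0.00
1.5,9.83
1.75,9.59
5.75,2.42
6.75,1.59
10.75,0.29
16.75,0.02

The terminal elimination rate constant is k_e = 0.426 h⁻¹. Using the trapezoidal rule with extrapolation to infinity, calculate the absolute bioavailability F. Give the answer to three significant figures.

F = 0.856

Trapezoidal AUC_0→16.75 (buccal film):
  [0→1.5]: (0.00+9.83)/2 × 1.5 = 7.3725
  [1.5→1.75]: (9.83+9.59)/2 × 0.25 = 2.4275
  [1.75→5.75]: (9.59+2.42)/2 × 4 = 24.02
  [5.75→6.75]: (2.42+1.59)/2 × 1 = 2.005
  [6.75→10.75]: (1.59+0.29)/2 × 4 = 3.76
  [10.75→16.75]: (0.29+0.02)/2 × 6 = 0.93
  Sum = 40.515 mcg/mL·h
Tail: C_last/k_e = 0.02/0.426 = 0.047
AUC_0→∞ (buccal film) = 40.515 + 0.047 = 40.562 mcg/mL·h
F = (AUC_ev/D_ev)/(AUC_iv/D_iv) = (40.562/200)/(47.4/200) = 0.20281/0.237 = 0.8557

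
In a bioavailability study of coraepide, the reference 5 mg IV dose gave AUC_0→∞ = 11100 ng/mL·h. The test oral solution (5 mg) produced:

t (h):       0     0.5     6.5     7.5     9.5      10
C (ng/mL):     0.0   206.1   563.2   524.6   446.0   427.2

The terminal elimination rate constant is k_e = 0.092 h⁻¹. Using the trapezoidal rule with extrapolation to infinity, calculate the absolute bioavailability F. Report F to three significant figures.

F = 0.787

Trapezoidal AUC_0→10 (oral solution):
  [0→0.5]: (0.0+206.1)/2 × 0.5 = 51.525
  [0.5→6.5]: (206.1+563.2)/2 × 6 = 2307.9
  [6.5→7.5]: (563.2+524.6)/2 × 1 = 543.9
  [7.5→9.5]: (524.6+446.0)/2 × 2 = 970.6
  [9.5→10]: (446.0+427.2)/2 × 0.5 = 218.3
  Sum = 4092.225 ng/mL·h
Tail: C_last/k_e = 427.2/0.092 = 4643.478
AUC_0→∞ (oral solution) = 4092.225 + 4643.478 = 8735.703 ng/mL·h
F = (AUC_ev/D_ev)/(AUC_iv/D_iv) = (8735.703/5)/(11100/5) = 1747.1406/2220 = 0.7870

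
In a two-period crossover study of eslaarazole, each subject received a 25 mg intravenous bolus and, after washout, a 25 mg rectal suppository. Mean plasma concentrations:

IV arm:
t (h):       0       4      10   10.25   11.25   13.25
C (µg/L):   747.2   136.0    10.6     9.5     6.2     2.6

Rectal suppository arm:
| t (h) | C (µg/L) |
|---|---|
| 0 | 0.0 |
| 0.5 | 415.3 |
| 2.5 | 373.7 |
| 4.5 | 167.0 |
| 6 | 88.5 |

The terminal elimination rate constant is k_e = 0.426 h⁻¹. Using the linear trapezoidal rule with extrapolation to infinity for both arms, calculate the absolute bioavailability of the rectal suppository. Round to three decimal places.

F = 0.821

Trapezoidal AUC_0→13.25 (IV):
  [0→4]: (747.2+136.0)/2 × 4 = 1766.4
  [4→10]: (136.0+10.6)/2 × 6 = 439.8
  [10→10.25]: (10.6+9.5)/2 × 0.25 = 2.5125
  [10.25→11.25]: (9.5+6.2)/2 × 1 = 7.85
  [11.25→13.25]: (6.2+2.6)/2 × 2 = 8.8
  Sum = 2225.3625 µg/L·h
IV tail: 2.6/0.426 = 6.103; AUC_iv,0→∞ = 2225.3625 + 6.103 = 2231.4655 µg/L·h
Trapezoidal AUC_0→6 (rectal suppository):
  [0→0.5]: (0.0+415.3)/2 × 0.5 = 103.825
  [0.5→2.5]: (415.3+373.7)/2 × 2 = 789.0
  [2.5→4.5]: (373.7+167.0)/2 × 2 = 540.7
  [4.5→6]: (167.0+88.5)/2 × 1.5 = 191.625
  Sum = 1625.15 µg/L·h
rectal suppository tail: 88.5/0.426 = 207.746; AUC_ev,0→∞ = 1625.15 + 207.746 = 1832.896 µg/L·h
F = (AUC_ev/D_ev)/(AUC_iv/D_iv) = (1832.896/25)/(2231.4655/25) = 73.31584/89.25862 = 0.8214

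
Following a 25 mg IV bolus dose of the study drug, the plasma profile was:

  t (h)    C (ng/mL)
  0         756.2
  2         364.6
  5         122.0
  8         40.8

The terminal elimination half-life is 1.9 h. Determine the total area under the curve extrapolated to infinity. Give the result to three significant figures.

Trapezoidal AUC_0→8:
  [0→2]: (756.2+364.6)/2 × 2 = 1120.8
  [2→5]: (364.6+122.0)/2 × 3 = 729.9
  [5→8]: (122.0+40.8)/2 × 3 = 244.2
  Sum = 2094.9 ng/mL·h
k_e = ln2 / t½ = 0.693147 / 1.9 = 0.3648 h^-1
Extrapolated tail: C_last / k_e = 40.8 / 0.3648 = 111.842
AUC_0→∞ = 2094.9 + 111.842 = 2206.742 ng/mL·h

AUC = 2210 ng/mL·h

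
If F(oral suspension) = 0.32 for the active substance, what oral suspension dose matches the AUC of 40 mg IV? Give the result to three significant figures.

For equal systemic exposure: F × D_ev = D_iv
D_ev = D_iv / F = 40 / 0.32 = 125 mg

D_oral = 125 mg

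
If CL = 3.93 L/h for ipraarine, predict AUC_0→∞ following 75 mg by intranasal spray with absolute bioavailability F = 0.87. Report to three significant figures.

AUC = 16.6 mg/L·h

AUC_0→∞ = F × Dose / CL
        = 0.87 × 75 / 3.93 = 16.6031 mg/L·h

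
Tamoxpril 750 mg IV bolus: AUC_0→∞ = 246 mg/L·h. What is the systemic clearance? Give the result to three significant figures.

CL = Dose_iv / AUC_0→∞
   = 750 / 246 = 3.04878 L/h

CL = 3.05 L/h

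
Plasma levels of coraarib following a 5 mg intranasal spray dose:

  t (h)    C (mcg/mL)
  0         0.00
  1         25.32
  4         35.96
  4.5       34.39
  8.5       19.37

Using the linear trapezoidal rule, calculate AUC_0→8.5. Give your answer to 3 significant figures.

AUC = 230 mcg/mL·h

Trapezoidal AUC_0→8.5:
  [0→1]: (0.00+25.32)/2 × 1 = 12.66
  [1→4]: (25.32+35.96)/2 × 3 = 91.92
  [4→4.5]: (35.96+34.39)/2 × 0.5 = 17.5875
  [4.5→8.5]: (34.39+19.37)/2 × 4 = 107.52
  Sum = 229.6875 mcg/mL·h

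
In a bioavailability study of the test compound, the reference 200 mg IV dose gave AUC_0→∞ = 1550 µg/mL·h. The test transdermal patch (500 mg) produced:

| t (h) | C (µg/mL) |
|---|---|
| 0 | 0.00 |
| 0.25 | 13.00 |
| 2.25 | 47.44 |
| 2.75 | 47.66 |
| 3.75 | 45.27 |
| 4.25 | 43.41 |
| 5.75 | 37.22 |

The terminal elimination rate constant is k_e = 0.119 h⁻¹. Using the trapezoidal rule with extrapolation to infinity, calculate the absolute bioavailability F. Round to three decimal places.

F = 0.136

Trapezoidal AUC_0→5.75 (transdermal patch):
  [0→0.25]: (0.00+13.00)/2 × 0.25 = 1.625
  [0.25→2.25]: (13.00+47.44)/2 × 2 = 60.44
  [2.25→2.75]: (47.44+47.66)/2 × 0.5 = 23.775
  [2.75→3.75]: (47.66+45.27)/2 × 1 = 46.465
  [3.75→4.25]: (45.27+43.41)/2 × 0.5 = 22.17
  [4.25→5.75]: (43.41+37.22)/2 × 1.5 = 60.4725
  Sum = 214.9475 µg/mL·h
Tail: C_last/k_e = 37.22/0.119 = 312.773
AUC_0→∞ (transdermal patch) = 214.9475 + 312.773 = 527.7205 µg/mL·h
F = (AUC_ev/D_ev)/(AUC_iv/D_iv) = (527.7205/500)/(1550/200) = 1.055441/7.75 = 0.1362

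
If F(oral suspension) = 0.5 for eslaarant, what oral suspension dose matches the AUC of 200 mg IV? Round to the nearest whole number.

For equal systemic exposure: F × D_ev = D_iv
D_ev = D_iv / F = 200 / 0.5 = 400 mg

D_oral = 400 mg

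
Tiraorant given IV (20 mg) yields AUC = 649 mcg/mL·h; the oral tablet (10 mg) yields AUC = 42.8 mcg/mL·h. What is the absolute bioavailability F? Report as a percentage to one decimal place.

F = 13.2%

F = (AUC_ev / D_ev) / (AUC_iv / D_iv)
  = (42.8/10) / (649/20)
  = 4.28 / 32.45 = 0.1319
  = 13.19%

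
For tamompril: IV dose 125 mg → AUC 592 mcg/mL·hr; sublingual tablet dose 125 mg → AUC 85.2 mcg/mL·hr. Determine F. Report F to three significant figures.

F = (AUC_ev / D_ev) / (AUC_iv / D_iv)
  = (85.2/125) / (592/125)
  = 0.6816 / 4.736 = 0.1439

F = 0.144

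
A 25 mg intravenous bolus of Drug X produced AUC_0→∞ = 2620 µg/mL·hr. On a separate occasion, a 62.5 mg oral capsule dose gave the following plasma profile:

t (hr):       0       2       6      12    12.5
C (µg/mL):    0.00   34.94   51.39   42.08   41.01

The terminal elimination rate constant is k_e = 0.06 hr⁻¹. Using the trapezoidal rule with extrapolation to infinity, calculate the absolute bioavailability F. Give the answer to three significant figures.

Trapezoidal AUC_0→12.5 (oral capsule):
  [0→2]: (0.00+34.94)/2 × 2 = 34.94
  [2→6]: (34.94+51.39)/2 × 4 = 172.66
  [6→12]: (51.39+42.08)/2 × 6 = 280.41
  [12→12.5]: (42.08+41.01)/2 × 0.5 = 20.7725
  Sum = 508.7825 µg/mL·hr
Tail: C_last/k_e = 41.01/0.06 = 683.500
AUC_0→∞ (oral capsule) = 508.7825 + 683.500 = 1192.2825 µg/mL·hr
F = (AUC_ev/D_ev)/(AUC_iv/D_iv) = (1192.2825/62.5)/(2620/25) = 19.07652/104.8 = 0.1820

F = 0.182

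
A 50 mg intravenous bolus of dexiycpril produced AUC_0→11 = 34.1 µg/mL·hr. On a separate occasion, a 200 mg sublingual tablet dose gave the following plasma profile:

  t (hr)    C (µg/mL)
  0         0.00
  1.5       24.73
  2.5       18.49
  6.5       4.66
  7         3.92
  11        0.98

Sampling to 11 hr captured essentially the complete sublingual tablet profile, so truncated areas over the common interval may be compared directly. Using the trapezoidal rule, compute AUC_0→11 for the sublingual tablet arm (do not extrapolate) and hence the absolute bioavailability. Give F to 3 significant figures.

Trapezoidal AUC_0→11 (sublingual tablet):
  [0→1.5]: (0.00+24.73)/2 × 1.5 = 18.5475
  [1.5→2.5]: (24.73+18.49)/2 × 1 = 21.61
  [2.5→6.5]: (18.49+4.66)/2 × 4 = 46.3
  [6.5→7]: (4.66+3.92)/2 × 0.5 = 2.145
  [7→11]: (3.92+0.98)/2 × 4 = 9.8
  Sum = 98.4025 µg/mL·hr
F = (AUC_ev/D_ev)/(AUC_iv/D_iv) = (98.4025/200)/(34.1/50) = 0.4920125/0.682 = 0.7214

F = 0.721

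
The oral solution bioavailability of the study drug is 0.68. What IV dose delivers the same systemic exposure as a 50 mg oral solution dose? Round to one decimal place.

D_iv = 34.0 mg

Systemic exposure from an extravascular dose = F × D_ev, so the equivalent IV dose is F × D_ev.
D_iv = F × D_ev = 0.68 × 50 = 34 mg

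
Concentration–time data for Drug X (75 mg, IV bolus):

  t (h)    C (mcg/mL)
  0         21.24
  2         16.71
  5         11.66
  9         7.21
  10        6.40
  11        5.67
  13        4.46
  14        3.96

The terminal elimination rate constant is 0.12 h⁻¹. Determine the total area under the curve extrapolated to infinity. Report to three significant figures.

Trapezoidal AUC_0→14:
  [0→2]: (21.24+16.71)/2 × 2 = 37.95
  [2→5]: (16.71+11.66)/2 × 3 = 42.555
  [5→9]: (11.66+7.21)/2 × 4 = 37.74
  [9→10]: (7.21+6.40)/2 × 1 = 6.805
  [10→11]: (6.40+5.67)/2 × 1 = 6.035
  [11→13]: (5.67+4.46)/2 × 2 = 10.13
  [13→14]: (4.46+3.96)/2 × 1 = 4.21
  Sum = 145.425 mcg/mL·h
Extrapolated tail: C_last / k_e = 3.96 / 0.12 = 33.000
AUC_0→∞ = 145.425 + 33.000 = 178.425 mcg/mL·h

AUC = 178 mcg/mL·h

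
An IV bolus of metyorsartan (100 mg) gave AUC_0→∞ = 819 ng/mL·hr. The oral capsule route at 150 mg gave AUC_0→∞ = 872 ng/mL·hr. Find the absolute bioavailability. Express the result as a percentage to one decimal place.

F = 71.0%

F = (AUC_ev / D_ev) / (AUC_iv / D_iv)
  = (872/150) / (819/100)
  = 5.81333 / 8.19 = 0.7098
  = 70.98%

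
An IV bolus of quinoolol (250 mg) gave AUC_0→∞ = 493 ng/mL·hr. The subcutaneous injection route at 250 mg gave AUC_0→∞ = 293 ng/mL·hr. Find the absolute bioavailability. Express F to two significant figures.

F = (AUC_ev / D_ev) / (AUC_iv / D_iv)
  = (293/250) / (493/250)
  = 1.172 / 1.972 = 0.5943

F = 0.59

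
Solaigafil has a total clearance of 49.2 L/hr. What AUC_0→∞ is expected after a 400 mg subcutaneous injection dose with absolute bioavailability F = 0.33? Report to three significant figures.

AUC = 2.68 mg/L·hr

AUC_0→∞ = F × Dose / CL
        = 0.33 × 400 / 49.2 = 2.68293 mg/L·hr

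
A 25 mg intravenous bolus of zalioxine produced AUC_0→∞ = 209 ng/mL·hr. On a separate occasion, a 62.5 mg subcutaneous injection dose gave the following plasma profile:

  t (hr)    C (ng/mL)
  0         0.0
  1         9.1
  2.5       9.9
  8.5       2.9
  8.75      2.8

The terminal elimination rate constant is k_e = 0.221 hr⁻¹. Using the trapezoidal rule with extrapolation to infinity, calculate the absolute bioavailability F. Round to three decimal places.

F = 0.135

Trapezoidal AUC_0→8.75 (subcutaneous injection):
  [0→1]: (0.0+9.1)/2 × 1 = 4.55
  [1→2.5]: (9.1+9.9)/2 × 1.5 = 14.25
  [2.5→8.5]: (9.9+2.9)/2 × 6 = 38.4
  [8.5→8.75]: (2.9+2.8)/2 × 0.25 = 0.7125
  Sum = 57.9125 ng/mL·hr
Tail: C_last/k_e = 2.8/0.221 = 12.670
AUC_0→∞ (subcutaneous injection) = 57.9125 + 12.670 = 70.5825 ng/mL·hr
F = (AUC_ev/D_ev)/(AUC_iv/D_iv) = (70.5825/62.5)/(209/25) = 1.12932/8.36 = 0.1351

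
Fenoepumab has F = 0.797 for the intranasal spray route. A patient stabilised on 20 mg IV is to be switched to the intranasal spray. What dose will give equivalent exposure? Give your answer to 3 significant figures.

D_intranasal = 25.1 mg

For equal systemic exposure: F × D_ev = D_iv
D_ev = D_iv / F = 20 / 0.797 = 25.0941 mg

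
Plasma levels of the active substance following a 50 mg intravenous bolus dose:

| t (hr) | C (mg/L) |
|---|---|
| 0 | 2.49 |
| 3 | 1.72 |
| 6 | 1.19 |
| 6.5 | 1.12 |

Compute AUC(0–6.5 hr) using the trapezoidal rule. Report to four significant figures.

Trapezoidal AUC_0→6.5:
  [0→3]: (2.49+1.72)/2 × 3 = 6.315
  [3→6]: (1.72+1.19)/2 × 3 = 4.365
  [6→6.5]: (1.19+1.12)/2 × 0.5 = 0.5775
  Sum = 11.2575 mg/L·hr

AUC = 11.26 mg/L·hr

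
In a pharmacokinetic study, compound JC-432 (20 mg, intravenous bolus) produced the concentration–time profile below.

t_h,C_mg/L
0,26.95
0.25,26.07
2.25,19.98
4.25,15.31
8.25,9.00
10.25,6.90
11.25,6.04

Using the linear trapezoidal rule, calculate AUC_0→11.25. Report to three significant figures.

AUC = 159 mg/L·h

Trapezoidal AUC_0→11.25:
  [0→0.25]: (26.95+26.07)/2 × 0.25 = 6.6275
  [0.25→2.25]: (26.07+19.98)/2 × 2 = 46.05
  [2.25→4.25]: (19.98+15.31)/2 × 2 = 35.29
  [4.25→8.25]: (15.31+9.00)/2 × 4 = 48.62
  [8.25→10.25]: (9.00+6.90)/2 × 2 = 15.9
  [10.25→11.25]: (6.90+6.04)/2 × 1 = 6.47
  Sum = 158.9575 mg/L·h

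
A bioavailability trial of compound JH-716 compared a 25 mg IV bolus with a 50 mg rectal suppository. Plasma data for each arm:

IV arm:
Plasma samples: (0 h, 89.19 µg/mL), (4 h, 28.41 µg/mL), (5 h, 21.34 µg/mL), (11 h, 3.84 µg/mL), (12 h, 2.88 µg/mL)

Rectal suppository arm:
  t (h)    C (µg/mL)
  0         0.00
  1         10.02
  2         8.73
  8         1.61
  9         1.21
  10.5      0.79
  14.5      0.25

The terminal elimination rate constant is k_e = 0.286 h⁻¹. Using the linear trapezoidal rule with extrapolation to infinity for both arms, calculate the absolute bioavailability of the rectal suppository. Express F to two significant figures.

Trapezoidal AUC_0→12 (IV):
  [0→4]: (89.19+28.41)/2 × 4 = 235.2
  [4→5]: (28.41+21.34)/2 × 1 = 24.875
  [5→11]: (21.34+3.84)/2 × 6 = 75.54
  [11→12]: (3.84+2.88)/2 × 1 = 3.36
  Sum = 338.975 µg/mL·h
IV tail: 2.88/0.286 = 10.070; AUC_iv,0→∞ = 338.975 + 10.070 = 349.045 µg/mL·h
Trapezoidal AUC_0→14.5 (rectal suppository):
  [0→1]: (0.00+10.02)/2 × 1 = 5.01
  [1→2]: (10.02+8.73)/2 × 1 = 9.375
  [2→8]: (8.73+1.61)/2 × 6 = 31.02
  [8→9]: (1.61+1.21)/2 × 1 = 1.41
  [9→10.5]: (1.21+0.79)/2 × 1.5 = 1.5
  [10.5→14.5]: (0.79+0.25)/2 × 4 = 2.08
  Sum = 50.395 µg/mL·h
rectal suppository tail: 0.25/0.286 = 0.874; AUC_ev,0→∞ = 50.395 + 0.874 = 51.269 µg/mL·h
F = (AUC_ev/D_ev)/(AUC_iv/D_iv) = (51.269/50)/(349.045/25) = 1.02538/13.9618 = 0.0734

F = 0.073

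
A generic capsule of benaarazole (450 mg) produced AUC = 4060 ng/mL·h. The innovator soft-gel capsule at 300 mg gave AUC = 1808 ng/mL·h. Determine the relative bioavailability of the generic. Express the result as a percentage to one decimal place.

F_rel = (AUC_test/D_test) / (AUC_ref/D_ref)
      = (4060/450) / (1808/300)
      = 9.02222 / 6.02667 = 1.4970 = 149.70%

F_rel = 149.7%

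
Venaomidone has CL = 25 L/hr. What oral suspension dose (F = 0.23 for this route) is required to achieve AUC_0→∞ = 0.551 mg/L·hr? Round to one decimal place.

Dose = CL × AUC_0→∞ / F
     = 25 × 0.551 / 0.23 = 59.8913 mg

Dose = 59.9 mg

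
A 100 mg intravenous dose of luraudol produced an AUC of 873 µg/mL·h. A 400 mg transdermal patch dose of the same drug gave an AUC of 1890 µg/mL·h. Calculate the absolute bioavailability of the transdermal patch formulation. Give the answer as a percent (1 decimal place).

F = 54.1%

F = (AUC_ev / D_ev) / (AUC_iv / D_iv)
  = (1890/400) / (873/100)
  = 4.725 / 8.73 = 0.5412
  = 54.12%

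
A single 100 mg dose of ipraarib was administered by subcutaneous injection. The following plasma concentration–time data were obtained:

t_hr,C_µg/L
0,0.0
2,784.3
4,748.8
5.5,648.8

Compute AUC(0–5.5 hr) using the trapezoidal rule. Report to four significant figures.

AUC = 3366 µg/L·hr

Trapezoidal AUC_0→5.5:
  [0→2]: (0.0+784.3)/2 × 2 = 784.3
  [2→4]: (784.3+748.8)/2 × 2 = 1533.1
  [4→5.5]: (748.8+648.8)/2 × 1.5 = 1048.2
  Sum = 3365.6 µg/L·hr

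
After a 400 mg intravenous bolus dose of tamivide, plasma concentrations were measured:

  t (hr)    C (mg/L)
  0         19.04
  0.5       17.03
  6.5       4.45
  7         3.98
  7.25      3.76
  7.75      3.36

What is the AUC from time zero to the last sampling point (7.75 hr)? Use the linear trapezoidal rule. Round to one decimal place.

AUC = 78.3 mg/L·hr

Trapezoidal AUC_0→7.75:
  [0→0.5]: (19.04+17.03)/2 × 0.5 = 9.0175
  [0.5→6.5]: (17.03+4.45)/2 × 6 = 64.44
  [6.5→7]: (4.45+3.98)/2 × 0.5 = 2.1075
  [7→7.25]: (3.98+3.76)/2 × 0.25 = 0.9675
  [7.25→7.75]: (3.76+3.36)/2 × 0.5 = 1.78
  Sum = 78.3125 mg/L·hr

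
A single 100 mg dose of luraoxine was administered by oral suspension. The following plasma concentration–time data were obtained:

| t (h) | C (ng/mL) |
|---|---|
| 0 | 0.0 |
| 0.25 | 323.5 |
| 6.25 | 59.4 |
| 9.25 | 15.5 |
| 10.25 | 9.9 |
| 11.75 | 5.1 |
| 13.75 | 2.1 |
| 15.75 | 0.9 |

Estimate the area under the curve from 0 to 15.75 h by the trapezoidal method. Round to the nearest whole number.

AUC = 1336 ng/mL·h

Trapezoidal AUC_0→15.75:
  [0→0.25]: (0.0+323.5)/2 × 0.25 = 40.4375
  [0.25→6.25]: (323.5+59.4)/2 × 6 = 1148.7
  [6.25→9.25]: (59.4+15.5)/2 × 3 = 112.35
  [9.25→10.25]: (15.5+9.9)/2 × 1 = 12.7
  [10.25→11.75]: (9.9+5.1)/2 × 1.5 = 11.25
  [11.75→13.75]: (5.1+2.1)/2 × 2 = 7.2
  [13.75→15.75]: (2.1+0.9)/2 × 2 = 3.0
  Sum = 1335.6375 ng/mL·h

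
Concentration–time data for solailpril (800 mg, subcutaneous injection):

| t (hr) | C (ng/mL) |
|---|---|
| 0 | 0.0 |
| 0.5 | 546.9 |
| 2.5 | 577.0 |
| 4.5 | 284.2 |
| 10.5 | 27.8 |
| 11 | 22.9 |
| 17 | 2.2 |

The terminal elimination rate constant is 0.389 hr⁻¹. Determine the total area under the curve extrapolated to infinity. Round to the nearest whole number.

AUC = 3151 ng/mL·hr

Trapezoidal AUC_0→17:
  [0→0.5]: (0.0+546.9)/2 × 0.5 = 136.725
  [0.5→2.5]: (546.9+577.0)/2 × 2 = 1123.9
  [2.5→4.5]: (577.0+284.2)/2 × 2 = 861.2
  [4.5→10.5]: (284.2+27.8)/2 × 6 = 936.0
  [10.5→11]: (27.8+22.9)/2 × 0.5 = 12.675
  [11→17]: (22.9+2.2)/2 × 6 = 75.3
  Sum = 3145.8 ng/mL·hr
Extrapolated tail: C_last / k_e = 2.2 / 0.389 = 5.656
AUC_0→∞ = 3145.8 + 5.656 = 3151.456 ng/mL·hr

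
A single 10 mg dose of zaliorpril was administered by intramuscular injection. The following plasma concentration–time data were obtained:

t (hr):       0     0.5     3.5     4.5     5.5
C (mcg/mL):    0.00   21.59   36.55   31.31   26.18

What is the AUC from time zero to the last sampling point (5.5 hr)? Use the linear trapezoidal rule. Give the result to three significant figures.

Trapezoidal AUC_0→5.5:
  [0→0.5]: (0.00+21.59)/2 × 0.5 = 5.3975
  [0.5→3.5]: (21.59+36.55)/2 × 3 = 87.21
  [3.5→4.5]: (36.55+31.31)/2 × 1 = 33.93
  [4.5→5.5]: (31.31+26.18)/2 × 1 = 28.745
  Sum = 155.2825 mcg/mL·hr

AUC = 155 mcg/mL·hr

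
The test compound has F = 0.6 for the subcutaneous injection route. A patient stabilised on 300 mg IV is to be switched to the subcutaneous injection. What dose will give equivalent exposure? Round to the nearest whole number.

D_subcutaneous = 500 mg

For equal systemic exposure: F × D_ev = D_iv
D_ev = D_iv / F = 300 / 0.6 = 500 mg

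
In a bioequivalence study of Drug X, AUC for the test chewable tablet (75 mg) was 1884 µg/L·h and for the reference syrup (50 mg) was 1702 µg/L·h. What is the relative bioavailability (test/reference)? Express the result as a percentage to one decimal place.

F_rel = (AUC_test/D_test) / (AUC_ref/D_ref)
      = (1884/75) / (1702/50)
      = 25.12 / 34.04 = 0.7380 = 73.80%

F_rel = 73.8%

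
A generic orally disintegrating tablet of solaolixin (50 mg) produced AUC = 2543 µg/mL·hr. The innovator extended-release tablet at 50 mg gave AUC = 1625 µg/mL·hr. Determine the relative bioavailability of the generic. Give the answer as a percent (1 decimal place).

F_rel = (AUC_test/D_test) / (AUC_ref/D_ref)
      = (2543/50) / (1625/50)
      = 50.86 / 32.5 = 1.5649 = 156.49%

F_rel = 156.5%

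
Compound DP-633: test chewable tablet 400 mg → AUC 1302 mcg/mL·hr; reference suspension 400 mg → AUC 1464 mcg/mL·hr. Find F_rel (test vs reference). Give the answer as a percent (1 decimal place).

F_rel = (AUC_test/D_test) / (AUC_ref/D_ref)
      = (1302/400) / (1464/400)
      = 3.255 / 3.66 = 0.8893 = 88.93%

F_rel = 88.9%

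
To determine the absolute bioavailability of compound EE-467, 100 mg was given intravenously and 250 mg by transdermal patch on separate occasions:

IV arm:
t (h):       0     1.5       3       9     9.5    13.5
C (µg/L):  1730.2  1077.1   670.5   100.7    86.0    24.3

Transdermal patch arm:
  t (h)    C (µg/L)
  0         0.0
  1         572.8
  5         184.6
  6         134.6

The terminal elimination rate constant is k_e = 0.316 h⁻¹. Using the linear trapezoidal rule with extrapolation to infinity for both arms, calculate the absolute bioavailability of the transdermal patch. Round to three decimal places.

Trapezoidal AUC_0→13.5 (IV):
  [0→1.5]: (1730.2+1077.1)/2 × 1.5 = 2105.475
  [1.5→3]: (1077.1+670.5)/2 × 1.5 = 1310.7
  [3→9]: (670.5+100.7)/2 × 6 = 2313.6
  [9→9.5]: (100.7+86.0)/2 × 0.5 = 46.675
  [9.5→13.5]: (86.0+24.3)/2 × 4 = 220.6
  Sum = 5997.05 µg/L·h
IV tail: 24.3/0.316 = 76.899; AUC_iv,0→∞ = 5997.05 + 76.899 = 6073.949 µg/L·h
Trapezoidal AUC_0→6 (transdermal patch):
  [0→1]: (0.0+572.8)/2 × 1 = 286.4
  [1→5]: (572.8+184.6)/2 × 4 = 1514.8
  [5→6]: (184.6+134.6)/2 × 1 = 159.6
  Sum = 1960.8 µg/L·h
transdermal patch tail: 134.6/0.316 = 425.949; AUC_ev,0→∞ = 1960.8 + 425.949 = 2386.749 µg/L·h
F = (AUC_ev/D_ev)/(AUC_iv/D_iv) = (2386.749/250)/(6073.949/100) = 9.546996/60.73949 = 0.1572

F = 0.157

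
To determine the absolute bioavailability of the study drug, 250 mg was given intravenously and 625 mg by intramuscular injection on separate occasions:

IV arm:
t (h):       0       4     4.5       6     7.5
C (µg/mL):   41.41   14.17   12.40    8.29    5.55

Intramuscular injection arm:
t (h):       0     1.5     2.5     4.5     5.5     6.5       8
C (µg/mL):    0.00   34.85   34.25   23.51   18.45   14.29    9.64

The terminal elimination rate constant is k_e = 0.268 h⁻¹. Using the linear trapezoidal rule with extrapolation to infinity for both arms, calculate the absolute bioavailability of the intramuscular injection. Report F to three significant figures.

F = 0.510

Trapezoidal AUC_0→7.5 (IV):
  [0→4]: (41.41+14.17)/2 × 4 = 111.16
  [4→4.5]: (14.17+12.40)/2 × 0.5 = 6.6425
  [4.5→6]: (12.40+8.29)/2 × 1.5 = 15.5175
  [6→7.5]: (8.29+5.55)/2 × 1.5 = 10.38
  Sum = 143.7 µg/mL·h
IV tail: 5.55/0.268 = 20.709; AUC_iv,0→∞ = 143.7 + 20.709 = 164.409 µg/mL·h
Trapezoidal AUC_0→8 (intramuscular injection):
  [0→1.5]: (0.00+34.85)/2 × 1.5 = 26.1375
  [1.5→2.5]: (34.85+34.25)/2 × 1 = 34.55
  [2.5→4.5]: (34.25+23.51)/2 × 2 = 57.76
  [4.5→5.5]: (23.51+18.45)/2 × 1 = 20.98
  [5.5→6.5]: (18.45+14.29)/2 × 1 = 16.37
  [6.5→8]: (14.29+9.64)/2 × 1.5 = 17.9475
  Sum = 173.745 µg/mL·h
intramuscular injection tail: 9.64/0.268 = 35.970; AUC_ev,0→∞ = 173.745 + 35.970 = 209.715 µg/mL·h
F = (AUC_ev/D_ev)/(AUC_iv/D_iv) = (209.715/625)/(164.409/250) = 0.335544/0.657636 = 0.5102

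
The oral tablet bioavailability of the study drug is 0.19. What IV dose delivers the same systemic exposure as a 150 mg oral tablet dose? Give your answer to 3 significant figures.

D_iv = 28.5 mg

Systemic exposure from an extravascular dose = F × D_ev, so the equivalent IV dose is F × D_ev.
D_iv = F × D_ev = 0.19 × 150 = 28.5 mg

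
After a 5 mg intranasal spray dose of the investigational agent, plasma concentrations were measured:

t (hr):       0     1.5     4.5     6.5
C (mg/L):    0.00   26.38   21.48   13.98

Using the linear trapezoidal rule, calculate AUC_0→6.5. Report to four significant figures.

AUC = 127.0 mg/L·hr

Trapezoidal AUC_0→6.5:
  [0→1.5]: (0.00+26.38)/2 × 1.5 = 19.785
  [1.5→4.5]: (26.38+21.48)/2 × 3 = 71.79
  [4.5→6.5]: (21.48+13.98)/2 × 2 = 35.46
  Sum = 127.035 mg/L·hr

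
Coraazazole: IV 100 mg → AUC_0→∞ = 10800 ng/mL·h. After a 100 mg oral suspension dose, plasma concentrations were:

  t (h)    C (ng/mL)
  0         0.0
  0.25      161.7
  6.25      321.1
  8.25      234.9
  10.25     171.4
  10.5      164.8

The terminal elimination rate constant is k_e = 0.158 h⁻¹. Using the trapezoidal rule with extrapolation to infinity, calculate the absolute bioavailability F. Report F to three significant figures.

Trapezoidal AUC_0→10.5 (oral suspension):
  [0→0.25]: (0.0+161.7)/2 × 0.25 = 20.2125
  [0.25→6.25]: (161.7+321.1)/2 × 6 = 1448.4
  [6.25→8.25]: (321.1+234.9)/2 × 2 = 556.0
  [8.25→10.25]: (234.9+171.4)/2 × 2 = 406.3
  [10.25→10.5]: (171.4+164.8)/2 × 0.25 = 42.025
  Sum = 2472.9375 ng/mL·h
Tail: C_last/k_e = 164.8/0.158 = 1043.038
AUC_0→∞ (oral suspension) = 2472.9375 + 1043.038 = 3515.9755 ng/mL·h
F = (AUC_ev/D_ev)/(AUC_iv/D_iv) = (3515.9755/100)/(10800/100) = 35.159755/108 = 0.3256

F = 0.326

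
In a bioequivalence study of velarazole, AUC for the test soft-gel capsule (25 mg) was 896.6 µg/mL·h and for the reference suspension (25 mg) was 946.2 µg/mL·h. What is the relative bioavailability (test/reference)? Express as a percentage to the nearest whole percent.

F_rel = (AUC_test/D_test) / (AUC_ref/D_ref)
      = (896.6/25) / (946.2/25)
      = 35.864 / 37.848 = 0.9476 = 94.76%

F_rel = 95%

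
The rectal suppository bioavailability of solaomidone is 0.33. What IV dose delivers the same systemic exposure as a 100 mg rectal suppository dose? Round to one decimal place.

D_iv = 33.0 mg

Systemic exposure from an extravascular dose = F × D_ev, so the equivalent IV dose is F × D_ev.
D_iv = F × D_ev = 0.33 × 100 = 33 mg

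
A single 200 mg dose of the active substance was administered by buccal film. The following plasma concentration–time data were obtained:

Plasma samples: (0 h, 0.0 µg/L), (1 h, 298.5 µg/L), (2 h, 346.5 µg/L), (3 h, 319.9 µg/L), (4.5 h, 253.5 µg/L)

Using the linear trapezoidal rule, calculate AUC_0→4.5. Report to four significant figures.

AUC = 1235 µg/L·h

Trapezoidal AUC_0→4.5:
  [0→1]: (0.0+298.5)/2 × 1 = 149.25
  [1→2]: (298.5+346.5)/2 × 1 = 322.5
  [2→3]: (346.5+319.9)/2 × 1 = 333.2
  [3→4.5]: (319.9+253.5)/2 × 1.5 = 430.05
  Sum = 1235.0 µg/L·h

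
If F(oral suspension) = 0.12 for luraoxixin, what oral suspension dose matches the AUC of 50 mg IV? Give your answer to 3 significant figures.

For equal systemic exposure: F × D_ev = D_iv
D_ev = D_iv / F = 50 / 0.12 = 416.667 mg

D_oral = 417 mg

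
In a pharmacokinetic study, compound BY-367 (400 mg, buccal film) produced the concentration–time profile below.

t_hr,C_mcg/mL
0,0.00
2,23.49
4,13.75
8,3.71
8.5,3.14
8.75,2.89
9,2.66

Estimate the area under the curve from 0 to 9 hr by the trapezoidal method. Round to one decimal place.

AUC = 98.8 mcg/mL·hr

Trapezoidal AUC_0→9:
  [0→2]: (0.00+23.49)/2 × 2 = 23.49
  [2→4]: (23.49+13.75)/2 × 2 = 37.24
  [4→8]: (13.75+3.71)/2 × 4 = 34.92
  [8→8.5]: (3.71+3.14)/2 × 0.5 = 1.7125
  [8.5→8.75]: (3.14+2.89)/2 × 0.25 = 0.75375
  [8.75→9]: (2.89+2.66)/2 × 0.25 = 0.69375
  Sum = 98.81 mcg/mL·hr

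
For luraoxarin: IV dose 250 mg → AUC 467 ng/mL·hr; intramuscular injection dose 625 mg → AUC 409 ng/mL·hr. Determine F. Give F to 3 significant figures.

F = 0.350

F = (AUC_ev / D_ev) / (AUC_iv / D_iv)
  = (409/625) / (467/250)
  = 0.6544 / 1.868 = 0.3503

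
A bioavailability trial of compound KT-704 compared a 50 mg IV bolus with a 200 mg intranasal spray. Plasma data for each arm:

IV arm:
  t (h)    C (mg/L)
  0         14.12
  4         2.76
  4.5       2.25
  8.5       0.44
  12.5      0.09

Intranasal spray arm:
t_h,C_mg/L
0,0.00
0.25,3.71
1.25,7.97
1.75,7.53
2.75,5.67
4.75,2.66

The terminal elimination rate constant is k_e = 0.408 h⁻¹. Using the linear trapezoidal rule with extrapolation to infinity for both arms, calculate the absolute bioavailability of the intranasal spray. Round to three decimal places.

Trapezoidal AUC_0→12.5 (IV):
  [0→4]: (14.12+2.76)/2 × 4 = 33.76
  [4→4.5]: (2.76+2.25)/2 × 0.5 = 1.2525
  [4.5→8.5]: (2.25+0.44)/2 × 4 = 5.38
  [8.5→12.5]: (0.44+0.09)/2 × 4 = 1.06
  Sum = 41.4525 mg/L·h
IV tail: 0.09/0.408 = 0.221; AUC_iv,0→∞ = 41.4525 + 0.221 = 41.6735 mg/L·h
Trapezoidal AUC_0→4.75 (intranasal spray):
  [0→0.25]: (0.00+3.71)/2 × 0.25 = 0.46375
  [0.25→1.25]: (3.71+7.97)/2 × 1 = 5.84
  [1.25→1.75]: (7.97+7.53)/2 × 0.5 = 3.875
  [1.75→2.75]: (7.53+5.67)/2 × 1 = 6.6
  [2.75→4.75]: (5.67+2.66)/2 × 2 = 8.33
  Sum = 25.10875 mg/L·h
intranasal spray tail: 2.66/0.408 = 6.520; AUC_ev,0→∞ = 25.10875 + 6.520 = 31.62875 mg/L·h
F = (AUC_ev/D_ev)/(AUC_iv/D_iv) = (31.62875/200)/(41.6735/50) = 0.15814375/0.83347 = 0.1897

F = 0.190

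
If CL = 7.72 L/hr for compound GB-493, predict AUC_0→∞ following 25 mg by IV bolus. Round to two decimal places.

AUC_0→∞ = Dose_iv / CL
        = 25 / 7.72 = 3.23834 mg/L·hr

AUC = 3.24 mg/L·hr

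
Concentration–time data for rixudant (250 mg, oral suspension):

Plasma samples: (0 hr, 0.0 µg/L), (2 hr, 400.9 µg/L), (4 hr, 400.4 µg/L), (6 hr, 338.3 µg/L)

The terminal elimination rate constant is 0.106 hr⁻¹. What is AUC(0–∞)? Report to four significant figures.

AUC = 5132 µg/L·hr

Trapezoidal AUC_0→6:
  [0→2]: (0.0+400.9)/2 × 2 = 400.9
  [2→4]: (400.9+400.4)/2 × 2 = 801.3
  [4→6]: (400.4+338.3)/2 × 2 = 738.7
  Sum = 1940.9 µg/L·hr
Extrapolated tail: C_last / k_e = 338.3 / 0.106 = 3191.509
AUC_0→∞ = 1940.9 + 3191.509 = 5132.409 µg/L·hr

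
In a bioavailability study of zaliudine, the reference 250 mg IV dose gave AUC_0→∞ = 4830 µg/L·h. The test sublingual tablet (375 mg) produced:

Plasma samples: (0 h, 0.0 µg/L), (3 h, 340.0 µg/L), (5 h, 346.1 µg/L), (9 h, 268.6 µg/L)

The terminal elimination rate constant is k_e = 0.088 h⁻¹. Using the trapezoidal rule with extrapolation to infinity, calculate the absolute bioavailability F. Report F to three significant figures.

F = 0.756

Trapezoidal AUC_0→9 (sublingual tablet):
  [0→3]: (0.0+340.0)/2 × 3 = 510.0
  [3→5]: (340.0+346.1)/2 × 2 = 686.1
  [5→9]: (346.1+268.6)/2 × 4 = 1229.4
  Sum = 2425.5 µg/L·h
Tail: C_last/k_e = 268.6/0.088 = 3052.273
AUC_0→∞ (sublingual tablet) = 2425.5 + 3052.273 = 5477.773 µg/L·h
F = (AUC_ev/D_ev)/(AUC_iv/D_iv) = (5477.773/375)/(4830/250) = 14.6074/19.32 = 0.7561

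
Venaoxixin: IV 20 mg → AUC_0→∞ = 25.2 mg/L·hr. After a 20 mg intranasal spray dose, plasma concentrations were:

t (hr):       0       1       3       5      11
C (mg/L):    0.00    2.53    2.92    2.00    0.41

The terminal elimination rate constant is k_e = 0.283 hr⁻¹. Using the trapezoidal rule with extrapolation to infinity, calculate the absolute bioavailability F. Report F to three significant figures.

F = 0.806

Trapezoidal AUC_0→11 (intranasal spray):
  [0→1]: (0.00+2.53)/2 × 1 = 1.265
  [1→3]: (2.53+2.92)/2 × 2 = 5.45
  [3→5]: (2.92+2.00)/2 × 2 = 4.92
  [5→11]: (2.00+0.41)/2 × 6 = 7.23
  Sum = 18.865 mg/L·hr
Tail: C_last/k_e = 0.41/0.283 = 1.449
AUC_0→∞ (intranasal spray) = 18.865 + 1.449 = 20.314 mg/L·hr
F = (AUC_ev/D_ev)/(AUC_iv/D_iv) = (20.314/20)/(25.2/20) = 1.0157/1.26 = 0.8061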